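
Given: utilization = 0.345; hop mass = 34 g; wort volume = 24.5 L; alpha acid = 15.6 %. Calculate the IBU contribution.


IBU = (α/100)·mass·U·1000 / V
IBU = (15.6/100)·34·0.345·1000 / 24.5

74.6890 IBU


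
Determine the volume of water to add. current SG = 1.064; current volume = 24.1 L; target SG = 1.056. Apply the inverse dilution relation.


V_water = V·((SG_curr − 1)/(SG_target − 1) − 1)
V_water = 24.1·((1.064 − 1)/(1.056 − 1) − 1)

3.4429 L


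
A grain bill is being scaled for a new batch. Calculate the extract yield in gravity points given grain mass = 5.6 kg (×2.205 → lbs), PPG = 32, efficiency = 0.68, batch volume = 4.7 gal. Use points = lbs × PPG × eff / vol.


lbs = 5.6 × 2.205 = 12.3480
points = 12.3480 × 32 × 0.68 / 4.7

57.1686 points


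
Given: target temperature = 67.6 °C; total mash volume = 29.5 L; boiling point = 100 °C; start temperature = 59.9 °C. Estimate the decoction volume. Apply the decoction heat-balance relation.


V_dec = V_total·(T_target − T_start)/(T_boil − T_start)
V_dec = 29.5·(67.6 − 59.9)/(100 − 59.9)

5.6646 L


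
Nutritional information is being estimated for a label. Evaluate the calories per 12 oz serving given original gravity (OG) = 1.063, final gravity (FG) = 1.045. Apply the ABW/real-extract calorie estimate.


ABW = (OG−FG)·131.25·0.79/FG;  °P = 259 − 259/SG (for OG→OE and FG→AE);  RE = 0.1808·OE + 0.8192·AE;  Cal = (6.9·ABW + 4·(RE−0.1))·FG·3.55
ABW = (1.063 − 1.045)·131.25·0.79/1.045 = 1.7860
OE = 259 − 259/1.063 = 15.3500 °P
AE = 259 − 259/1.045 = 11.1531 °P
RE = 0.1808·15.3500 + 0.8192·11.1531 = 11.9119 °P
Cal = (6.9·1.7860 + 4·(11.9119−0.1))·1.045·3.55

220.9936 kcal


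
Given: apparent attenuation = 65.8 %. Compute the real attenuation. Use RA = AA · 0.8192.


RA = 65.8 · 0.8192

53.9034 %


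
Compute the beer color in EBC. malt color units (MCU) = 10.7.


SRM = 1.4922·MCU^0.6859;  EBC = SRM·1.97
SRM = 1.4922·10.7^0.6859 = 7.5837
EBC = 7.5837·1.97

14.9399 EBC


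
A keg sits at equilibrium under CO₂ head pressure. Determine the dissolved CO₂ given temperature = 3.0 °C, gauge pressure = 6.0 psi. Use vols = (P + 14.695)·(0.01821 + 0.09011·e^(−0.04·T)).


vols = (6.0 + 14.695)·(0.01821 + 0.09011·e^(−0.04·3.0))

2.0308 volumes


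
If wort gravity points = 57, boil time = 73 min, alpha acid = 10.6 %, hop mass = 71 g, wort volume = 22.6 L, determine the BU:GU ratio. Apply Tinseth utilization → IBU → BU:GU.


U = 1.65·0.000125^(GP/1000)·(1−e^(−0.04t))/4.15;  IBU = (α/100)·m·U·1000/V;  BU:GU = IBU/GP
U = 1.65·0.000125^(57/1000)·(1−e^(−0.04·73))/4.15 = 0.2254
IBU = (10.6/100)·71·0.2254·1000/22.6 = 75.0476
BU:GU = 75.0476/57

1.3166


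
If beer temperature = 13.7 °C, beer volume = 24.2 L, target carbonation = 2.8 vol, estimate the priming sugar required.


residual = 14.695·(0.01821 + 0.09011·e^(−0.04·T));  sugar = (target − residual)·4.0·V
residual = 14.695·(0.01821 + 0.09011·e^(−0.04·13.7)) = 1.0331
sugar = (2.8 − 1.0331)·4.0·24.2

171.0356 g


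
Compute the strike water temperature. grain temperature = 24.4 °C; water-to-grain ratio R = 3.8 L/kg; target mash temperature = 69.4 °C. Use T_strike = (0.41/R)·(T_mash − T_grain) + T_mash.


T_strike = (0.41/3.8)·(69.4 − 24.4) + 69.4

74.2553 °C


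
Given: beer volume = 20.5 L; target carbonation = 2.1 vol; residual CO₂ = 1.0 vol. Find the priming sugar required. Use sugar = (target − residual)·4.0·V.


sugar = (2.1 − 1.0)·4.0·20.5

90.2000 g


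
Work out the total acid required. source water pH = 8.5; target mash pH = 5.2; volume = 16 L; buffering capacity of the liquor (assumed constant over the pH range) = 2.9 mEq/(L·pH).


acid = buffering capacity · (pH_source − pH_target) · V
acid = 2.9 · (8.5 − 5.2) · 16

153.1200 mEq


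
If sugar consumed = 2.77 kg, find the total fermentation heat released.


Q = m_sugar · 590 kJ/kg
Q = 2.77 · 590

1634.3000 kJ


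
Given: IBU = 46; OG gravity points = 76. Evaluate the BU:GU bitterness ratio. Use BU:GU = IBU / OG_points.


BU:GU = 46 / 76

0.6053


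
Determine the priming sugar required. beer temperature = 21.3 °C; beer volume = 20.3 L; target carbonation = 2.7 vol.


residual = 14.695·(0.01821 + 0.09011·e^(−0.04·T));  sugar = (target − residual)·4.0·V
residual = 14.695·(0.01821 + 0.09011·e^(−0.04·21.3)) = 0.8324
sugar = (2.7 − 0.8324)·4.0·20.3

151.6464 g


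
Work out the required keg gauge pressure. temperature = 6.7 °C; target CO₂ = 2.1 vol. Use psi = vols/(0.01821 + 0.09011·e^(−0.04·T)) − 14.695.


psi = 2.1/(0.01821 + 0.09011·e^(−0.04·6.7)) − 14.695

9.4053 psi


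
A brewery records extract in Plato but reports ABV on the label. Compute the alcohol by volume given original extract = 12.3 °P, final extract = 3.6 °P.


SG = 259/(259 − P);  ABV = (OG − FG)·131.25
OG = 259/(259 − 12.3) = 1.0499
FG = 259/(259 − 3.6) = 1.0141
ABV = (1.0499 − 1.0141)·131.25

4.6938 % ABV


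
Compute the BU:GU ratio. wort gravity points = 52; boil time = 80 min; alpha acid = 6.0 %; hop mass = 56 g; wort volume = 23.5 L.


U = 1.65·0.000125^(GP/1000)·(1−e^(−0.04t))/4.15;  IBU = (α/100)·m·U·1000/V;  BU:GU = IBU/GP
U = 1.65·0.000125^(52/1000)·(1−e^(−0.04·80))/4.15 = 0.2390
IBU = (6.0/100)·56·0.2390·1000/23.5 = 34.1722
BU:GU = 34.1722/52

0.6572


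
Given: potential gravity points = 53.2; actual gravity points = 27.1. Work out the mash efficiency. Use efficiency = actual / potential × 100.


efficiency = 27.1 / 53.2 × 100

50.9398 %


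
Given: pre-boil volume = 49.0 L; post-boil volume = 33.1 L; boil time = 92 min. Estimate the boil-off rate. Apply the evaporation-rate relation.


rate = (V_pre − V_post) / (t_min/60)
rate = (49.0 − 33.1) / (92/60)

10.3696 L/hr


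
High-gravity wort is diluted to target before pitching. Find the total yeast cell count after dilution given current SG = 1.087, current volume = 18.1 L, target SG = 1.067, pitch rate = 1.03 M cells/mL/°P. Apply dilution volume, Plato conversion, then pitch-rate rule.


V_w = V·((SG_c−1)/(SG_t−1)−1);  °P = 259 − 259/SG_t;  cells = rate·(V+V_w)·°P
V_w = 18.1·((1.087−1)/(1.067−1)−1) = 5.4030
V_final = 18.1 + 5.4030 = 23.5030
°P = 259 − 259/1.067 = 16.2634
cells = 1.03·23.5030·16.2634

393.7045 billion cells


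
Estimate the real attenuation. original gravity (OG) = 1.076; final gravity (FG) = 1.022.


AA = (OG−FG)/(OG−1)·100;  RA = AA·0.8192
AA = (1.076 − 1.022)/(1.076 − 1)·100 = 71.0526
RA = 71.0526·0.8192

58.2063 %


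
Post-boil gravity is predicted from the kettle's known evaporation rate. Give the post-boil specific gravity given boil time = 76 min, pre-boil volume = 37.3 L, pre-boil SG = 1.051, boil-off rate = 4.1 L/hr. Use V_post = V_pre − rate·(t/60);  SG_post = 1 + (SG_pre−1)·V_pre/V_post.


V_post = 37.3 − 4.1·(76/60) = 32.1067
SG_post = 1 + (1.051 − 1)·37.3/32.1067

1.0592


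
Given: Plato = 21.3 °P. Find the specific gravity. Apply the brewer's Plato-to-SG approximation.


SG = 259/(259 − P)
SG = 259/(259 − 21.3)

1.0896


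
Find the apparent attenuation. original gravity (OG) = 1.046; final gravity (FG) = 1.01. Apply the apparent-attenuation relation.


AA = (OG − FG)/(OG − 1) · 100
AA = (1.046 − 1.01)/(1.046 − 1) · 100

78.2609 %


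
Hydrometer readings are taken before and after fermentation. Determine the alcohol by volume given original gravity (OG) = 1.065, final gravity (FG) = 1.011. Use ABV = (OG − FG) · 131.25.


ABV = (1.065 − 1.011) · 131.25

7.0875 % ABV


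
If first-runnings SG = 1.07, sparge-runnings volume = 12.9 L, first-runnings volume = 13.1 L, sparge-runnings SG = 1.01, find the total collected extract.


total = Σ (SG_i − 1)·1000·V_i
first = (1.07 − 1)·1000·13.1 = 917.0000
sparge = (1.01 − 1)·1000·12.9 = 129.0000
total = 917.0000 + 129.0000

1046.0000 gravity·L


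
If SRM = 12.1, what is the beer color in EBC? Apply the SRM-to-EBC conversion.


EBC = SRM · 1.97
EBC = 12.1 · 1.97

23.8370 EBC


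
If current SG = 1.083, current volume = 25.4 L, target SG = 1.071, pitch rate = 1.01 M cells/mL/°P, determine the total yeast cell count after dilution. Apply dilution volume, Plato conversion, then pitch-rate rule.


V_w = V·((SG_c−1)/(SG_t−1)−1);  °P = 259 − 259/SG_t;  cells = rate·(V+V_w)·°P
V_w = 25.4·((1.083−1)/(1.071−1)−1) = 4.2930
V_final = 25.4 + 4.2930 = 29.6930
°P = 259 − 259/1.071 = 17.1699
cells = 1.01·29.6930·17.1699

514.9244 billion cells


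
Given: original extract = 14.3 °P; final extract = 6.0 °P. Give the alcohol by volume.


SG = 259/(259 − P);  ABV = (OG − FG)·131.25
OG = 259/(259 − 14.3) = 1.0584
FG = 259/(259 − 6.0) = 1.0237
ABV = (1.0584 − 1.0237)·131.25

4.5575 % ABV


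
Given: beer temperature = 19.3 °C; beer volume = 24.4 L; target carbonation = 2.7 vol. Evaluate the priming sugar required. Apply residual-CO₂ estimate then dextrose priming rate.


residual = 14.695·(0.01821 + 0.09011·e^(−0.04·T));  sugar = (target − residual)·4.0·V
residual = 14.695·(0.01821 + 0.09011·e^(−0.04·19.3)) = 0.8795
sugar = (2.7 − 0.8795)·4.0·24.4

177.6830 g


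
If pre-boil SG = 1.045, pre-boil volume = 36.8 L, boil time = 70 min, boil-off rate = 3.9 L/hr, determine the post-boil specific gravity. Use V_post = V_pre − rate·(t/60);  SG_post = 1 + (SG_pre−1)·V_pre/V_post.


V_post = 36.8 − 3.9·(70/60) = 32.2500
SG_post = 1 + (1.045 − 1)·36.8/32.2500

1.0513


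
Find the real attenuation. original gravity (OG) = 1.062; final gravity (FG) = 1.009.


AA = (OG−FG)/(OG−1)·100;  RA = AA·0.8192
AA = (1.062 − 1.009)/(1.062 − 1)·100 = 85.4839
RA = 85.4839·0.8192

70.0284 %


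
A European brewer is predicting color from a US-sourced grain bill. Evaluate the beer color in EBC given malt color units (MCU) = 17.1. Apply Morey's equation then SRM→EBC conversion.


SRM = 1.4922·MCU^0.6859;  EBC = SRM·1.97
SRM = 1.4922·17.1^0.6859 = 10.4602
EBC = 10.4602·1.97

20.6066 EBC


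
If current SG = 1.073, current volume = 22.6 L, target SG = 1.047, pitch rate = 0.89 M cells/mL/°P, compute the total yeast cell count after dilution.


V_w = V·((SG_c−1)/(SG_t−1)−1);  °P = 259 − 259/SG_t;  cells = rate·(V+V_w)·°P
V_w = 22.6·((1.073−1)/(1.047−1)−1) = 12.5021
V_final = 22.6 + 12.5021 = 35.1021
°P = 259 − 259/1.047 = 11.6266
cells = 0.89·35.1021·11.6266

363.2239 billion cells


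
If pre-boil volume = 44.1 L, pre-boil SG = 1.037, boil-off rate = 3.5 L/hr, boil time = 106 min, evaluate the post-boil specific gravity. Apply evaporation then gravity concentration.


V_post = V_pre − rate·(t/60);  SG_post = 1 + (SG_pre−1)·V_pre/V_post
V_post = 44.1 − 3.5·(106/60) = 37.9167
SG_post = 1 + (1.037 − 1)·44.1/37.9167

1.0430


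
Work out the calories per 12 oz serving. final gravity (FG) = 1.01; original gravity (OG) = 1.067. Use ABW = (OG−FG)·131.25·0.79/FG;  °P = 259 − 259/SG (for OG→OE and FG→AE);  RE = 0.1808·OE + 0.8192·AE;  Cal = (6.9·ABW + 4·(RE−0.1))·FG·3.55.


ABW = (1.067 − 1.01)·131.25·0.79/1.01 = 5.8517
OE = 259 − 259/1.067 = 16.2634 °P
AE = 259 − 259/1.01 = 2.5644 °P
RE = 0.1808·16.2634 + 0.8192·2.5644 = 5.0411 °P
Cal = (6.9·5.8517 + 4·(5.0411−0.1))·1.01·3.55

215.6358 kcal


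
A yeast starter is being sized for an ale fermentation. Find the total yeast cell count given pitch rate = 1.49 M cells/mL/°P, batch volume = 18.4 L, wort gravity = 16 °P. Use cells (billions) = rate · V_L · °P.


cells = 1.49 · 18.4 · 16

438.6560 billion cells


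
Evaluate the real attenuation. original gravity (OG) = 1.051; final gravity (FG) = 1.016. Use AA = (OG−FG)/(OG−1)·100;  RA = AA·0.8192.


AA = (1.051 − 1.016)/(1.051 − 1)·100 = 68.6275
RA = 68.6275·0.8192

56.2196 %


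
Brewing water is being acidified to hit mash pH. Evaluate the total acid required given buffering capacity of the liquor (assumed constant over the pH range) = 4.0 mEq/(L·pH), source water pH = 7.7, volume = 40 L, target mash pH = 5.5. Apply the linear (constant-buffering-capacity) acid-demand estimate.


acid = buffering capacity · (pH_source − pH_target) · V
acid = 4.0 · (7.7 − 5.5) · 40

352.0000 mEq


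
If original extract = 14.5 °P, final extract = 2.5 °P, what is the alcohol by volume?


SG = 259/(259 − P);  ABV = (OG − FG)·131.25
OG = 259/(259 − 14.5) = 1.0593
FG = 259/(259 − 2.5) = 1.0097
ABV = (1.0593 − 1.0097)·131.25

6.5045 % ABV


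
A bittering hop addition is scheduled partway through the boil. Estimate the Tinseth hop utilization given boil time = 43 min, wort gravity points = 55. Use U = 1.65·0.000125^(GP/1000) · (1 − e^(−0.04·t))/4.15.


bigness = 1.65·0.000125^(55/1000) = 1.0065
boil_factor = (1 − e^(−0.04·43))/4.15 = 0.1978
U = 1.0065 · 0.1978

0.1991


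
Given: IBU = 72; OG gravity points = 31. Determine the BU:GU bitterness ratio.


BU:GU = IBU / OG_points
BU:GU = 72 / 31

2.3226


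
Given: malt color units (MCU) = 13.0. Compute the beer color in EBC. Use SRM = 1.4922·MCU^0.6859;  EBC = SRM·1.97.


SRM = 1.4922·13.0^0.6859 = 8.6672
EBC = 8.6672·1.97

17.0745 EBC


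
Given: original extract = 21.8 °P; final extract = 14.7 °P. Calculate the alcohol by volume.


SG = 259/(259 − P);  ABV = (OG − FG)·131.25
OG = 259/(259 − 21.8) = 1.0919
FG = 259/(259 − 14.7) = 1.0602
ABV = (1.0919 − 1.0602)·131.25

4.1650 % ABV


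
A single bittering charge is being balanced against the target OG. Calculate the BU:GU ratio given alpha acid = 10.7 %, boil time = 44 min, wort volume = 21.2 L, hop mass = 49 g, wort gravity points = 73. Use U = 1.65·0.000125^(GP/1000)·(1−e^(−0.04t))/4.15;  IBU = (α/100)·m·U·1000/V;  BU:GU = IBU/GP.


U = 1.65·0.000125^(73/1000)·(1−e^(−0.04·44))/4.15 = 0.1708
IBU = (10.7/100)·49·0.1708·1000/21.2 = 42.2436
BU:GU = 42.2436/73

0.5787


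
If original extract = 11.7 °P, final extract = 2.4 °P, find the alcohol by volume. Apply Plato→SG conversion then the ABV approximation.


SG = 259/(259 − P);  ABV = (OG − FG)·131.25
OG = 259/(259 − 11.7) = 1.0473
FG = 259/(259 − 2.4) = 1.0094
ABV = (1.0473 − 1.0094)·131.25

4.9820 % ABV


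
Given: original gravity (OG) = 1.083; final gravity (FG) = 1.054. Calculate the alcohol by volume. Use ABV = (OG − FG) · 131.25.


ABV = (1.083 − 1.054) · 131.25

3.8062 % ABV


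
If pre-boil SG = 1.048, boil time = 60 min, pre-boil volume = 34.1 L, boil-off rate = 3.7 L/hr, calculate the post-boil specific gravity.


V_post = V_pre − rate·(t/60);  SG_post = 1 + (SG_pre−1)·V_pre/V_post
V_post = 34.1 − 3.7·(60/60) = 30.4000
SG_post = 1 + (1.048 − 1)·34.1/30.4000

1.0538


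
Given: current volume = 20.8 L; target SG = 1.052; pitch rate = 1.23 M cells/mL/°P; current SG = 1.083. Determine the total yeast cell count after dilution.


V_w = V·((SG_c−1)/(SG_t−1)−1);  °P = 259 − 259/SG_t;  cells = rate·(V+V_w)·°P
V_w = 20.8·((1.083−1)/(1.052−1)−1) = 12.4000
V_final = 20.8 + 12.4000 = 33.2000
°P = 259 − 259/1.052 = 12.8023
cells = 1.23·33.2000·12.8023

522.7940 billion cells


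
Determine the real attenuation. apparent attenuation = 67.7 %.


RA = AA · 0.8192
RA = 67.7 · 0.8192

55.4598 %


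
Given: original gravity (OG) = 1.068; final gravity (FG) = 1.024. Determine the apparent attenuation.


AA = (OG − FG)/(OG − 1) · 100
AA = (1.068 − 1.024)/(1.068 − 1) · 100

64.7059 %


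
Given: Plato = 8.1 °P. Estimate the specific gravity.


SG = 259/(259 − P)
SG = 259/(259 − 8.1)

1.0323


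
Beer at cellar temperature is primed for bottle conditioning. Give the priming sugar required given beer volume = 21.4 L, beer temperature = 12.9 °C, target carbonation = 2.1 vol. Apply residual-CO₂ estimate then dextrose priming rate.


residual = 14.695·(0.01821 + 0.09011·e^(−0.04·T));  sugar = (target − residual)·4.0·V
residual = 14.695·(0.01821 + 0.09011·e^(−0.04·12.9)) = 1.0580
sugar = (2.1 − 1.0580)·4.0·21.4

89.1956 g


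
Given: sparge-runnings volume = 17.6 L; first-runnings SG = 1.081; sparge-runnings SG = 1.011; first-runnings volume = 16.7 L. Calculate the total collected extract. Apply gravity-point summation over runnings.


total = Σ (SG_i − 1)·1000·V_i
first = (1.081 − 1)·1000·16.7 = 1352.7000
sparge = (1.011 − 1)·1000·17.6 = 193.6000
total = 1352.7000 + 193.6000

1546.3000 gravity·L


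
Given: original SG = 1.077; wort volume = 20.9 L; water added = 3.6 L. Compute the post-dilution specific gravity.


SG_new = 1 + (SG_old − 1)·V_old/(V_old + V_water)
pts = (1.077 − 1)·1000·20.9/(20.9 + 3.6) = 65.6857
SG_new = 1 + 65.6857/1000

1.0657


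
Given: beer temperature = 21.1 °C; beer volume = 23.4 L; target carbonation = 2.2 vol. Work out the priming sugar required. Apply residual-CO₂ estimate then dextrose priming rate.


residual = 14.695·(0.01821 + 0.09011·e^(−0.04·T));  sugar = (target − residual)·4.0·V
residual = 14.695·(0.01821 + 0.09011·e^(−0.04·21.1)) = 0.8370
sugar = (2.2 − 0.8370)·4.0·23.4

127.5796 g


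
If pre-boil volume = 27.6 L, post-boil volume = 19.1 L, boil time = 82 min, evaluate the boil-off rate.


rate = (V_pre − V_post) / (t_min/60)
rate = (27.6 − 19.1) / (82/60)

6.2195 L/hr


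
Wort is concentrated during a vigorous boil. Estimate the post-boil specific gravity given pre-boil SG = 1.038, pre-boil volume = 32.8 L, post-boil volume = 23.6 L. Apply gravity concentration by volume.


SG_post = 1 + (SG_pre − 1)·V_pre/V_post
pts_pre = (1.038 − 1)·1000 = 38.0000
pts_post = 38.0000·32.8/23.6 = 52.8136
SG_post = 1 + 52.8136/1000

1.0528


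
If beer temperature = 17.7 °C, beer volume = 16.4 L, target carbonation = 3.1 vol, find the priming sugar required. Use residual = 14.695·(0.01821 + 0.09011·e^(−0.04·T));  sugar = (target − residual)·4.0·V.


residual = 14.695·(0.01821 + 0.09011·e^(−0.04·17.7)) = 0.9199
sugar = (3.1 − 0.9199)·4.0·16.4

143.0134 g


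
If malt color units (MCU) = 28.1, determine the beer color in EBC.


SRM = 1.4922·MCU^0.6859;  EBC = SRM·1.97
SRM = 1.4922·28.1^0.6859 = 14.7060
EBC = 14.7060·1.97

28.9708 EBC


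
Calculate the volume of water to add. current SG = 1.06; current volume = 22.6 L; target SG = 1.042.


V_water = V·((SG_curr − 1)/(SG_target − 1) − 1)
V_water = 22.6·((1.06 − 1)/(1.042 − 1) − 1)

9.6857 L


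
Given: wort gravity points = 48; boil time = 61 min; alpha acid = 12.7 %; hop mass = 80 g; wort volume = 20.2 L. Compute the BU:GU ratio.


U = 1.65·0.000125^(GP/1000)·(1−e^(−0.04t))/4.15;  IBU = (α/100)·m·U·1000/V;  BU:GU = IBU/GP
U = 1.65·0.000125^(48/1000)·(1−e^(−0.04·61))/4.15 = 0.2358
IBU = (12.7/100)·80·0.2358·1000/20.2 = 118.5835
BU:GU = 118.5835/48

2.4705


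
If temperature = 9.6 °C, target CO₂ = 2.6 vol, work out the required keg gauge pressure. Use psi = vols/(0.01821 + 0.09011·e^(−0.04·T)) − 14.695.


psi = 2.6/(0.01821 + 0.09011·e^(−0.04·9.6)) − 14.695

17.9738 psi


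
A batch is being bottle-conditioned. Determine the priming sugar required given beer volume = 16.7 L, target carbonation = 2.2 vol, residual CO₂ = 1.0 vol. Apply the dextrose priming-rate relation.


sugar = (target − residual)·4.0·V
sugar = (2.2 − 1.0)·4.0·16.7

80.1600 g


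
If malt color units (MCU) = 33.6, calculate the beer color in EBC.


SRM = 1.4922·MCU^0.6859;  EBC = SRM·1.97
SRM = 1.4922·33.6^0.6859 = 16.6243
EBC = 16.6243·1.97

32.7499 EBC


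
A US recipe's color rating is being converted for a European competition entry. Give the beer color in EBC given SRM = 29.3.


EBC = SRM · 1.97
EBC = 29.3 · 1.97

57.7210 EBC


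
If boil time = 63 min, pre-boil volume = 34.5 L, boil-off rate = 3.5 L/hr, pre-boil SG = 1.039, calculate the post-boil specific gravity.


V_post = V_pre − rate·(t/60);  SG_post = 1 + (SG_pre−1)·V_pre/V_post
V_post = 34.5 − 3.5·(63/60) = 30.8250
SG_post = 1 + (1.039 − 1)·34.5/30.8250

1.0436


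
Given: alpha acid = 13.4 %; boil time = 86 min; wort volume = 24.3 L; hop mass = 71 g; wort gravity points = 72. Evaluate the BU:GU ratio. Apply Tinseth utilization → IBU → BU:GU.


U = 1.65·0.000125^(GP/1000)·(1−e^(−0.04t))/4.15;  IBU = (α/100)·m·U·1000/V;  BU:GU = IBU/GP
U = 1.65·0.000125^(72/1000)·(1−e^(−0.04·86))/4.15 = 0.2015
IBU = (13.4/100)·71·0.2015·1000/24.3 = 78.8890
BU:GU = 78.8890/72

1.0957


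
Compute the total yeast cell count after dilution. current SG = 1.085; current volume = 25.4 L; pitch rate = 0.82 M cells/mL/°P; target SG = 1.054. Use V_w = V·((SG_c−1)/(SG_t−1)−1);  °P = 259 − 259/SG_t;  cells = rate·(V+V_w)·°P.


V_w = 25.4·((1.085−1)/(1.054−1)−1) = 14.5815
V_final = 25.4 + 14.5815 = 39.9815
°P = 259 − 259/1.054 = 13.2694
cells = 0.82·39.9815·13.2694

435.0365 billion cells


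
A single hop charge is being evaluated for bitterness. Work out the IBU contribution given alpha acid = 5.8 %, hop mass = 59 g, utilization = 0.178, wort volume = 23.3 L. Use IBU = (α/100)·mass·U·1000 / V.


IBU = (5.8/100)·59·0.178·1000 / 23.3

26.1423 IBU


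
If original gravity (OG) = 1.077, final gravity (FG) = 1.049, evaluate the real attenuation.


AA = (OG−FG)/(OG−1)·100;  RA = AA·0.8192
AA = (1.077 − 1.049)/(1.077 − 1)·100 = 36.3636
RA = 36.3636·0.8192

29.7891 %


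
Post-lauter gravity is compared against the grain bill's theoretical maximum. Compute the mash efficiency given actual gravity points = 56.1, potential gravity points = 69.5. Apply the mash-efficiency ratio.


efficiency = actual / potential × 100
efficiency = 56.1 / 69.5 × 100

80.7194 %


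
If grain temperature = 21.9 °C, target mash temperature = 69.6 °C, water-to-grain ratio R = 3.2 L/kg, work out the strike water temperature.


T_strike = (0.41/R)·(T_mash − T_grain) + T_mash
T_strike = (0.41/3.2)·(69.6 − 21.9) + 69.6

75.7116 °C


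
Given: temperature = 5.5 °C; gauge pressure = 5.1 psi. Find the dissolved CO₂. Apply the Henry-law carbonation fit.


vols = (P + 14.695)·(0.01821 + 0.09011·e^(−0.04·T))
vols = (5.1 + 14.695)·(0.01821 + 0.09011·e^(−0.04·5.5))

1.7919 volumes


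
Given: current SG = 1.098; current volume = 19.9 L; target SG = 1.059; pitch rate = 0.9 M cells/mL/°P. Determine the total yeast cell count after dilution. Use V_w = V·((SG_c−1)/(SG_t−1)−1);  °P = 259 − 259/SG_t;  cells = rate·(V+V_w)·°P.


V_w = 19.9·((1.098−1)/(1.059−1)−1) = 13.1542
V_final = 19.9 + 13.1542 = 33.0542
°P = 259 − 259/1.059 = 14.4297
cells = 0.9·33.0542·14.4297

429.2650 billion cells


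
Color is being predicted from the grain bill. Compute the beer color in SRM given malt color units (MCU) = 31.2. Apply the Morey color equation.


SRM = 1.4922 · MCU^0.6859
SRM = 1.4922 · 31.2^0.6859

15.8004 SRM


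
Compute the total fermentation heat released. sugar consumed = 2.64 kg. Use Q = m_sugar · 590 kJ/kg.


Q = 2.64 · 590

1557.6000 kJ


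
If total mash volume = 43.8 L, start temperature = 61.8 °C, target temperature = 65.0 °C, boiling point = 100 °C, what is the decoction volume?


V_dec = V_total·(T_target − T_start)/(T_boil − T_start)
V_dec = 43.8·(65.0 − 61.8)/(100 − 61.8)

3.6691 L


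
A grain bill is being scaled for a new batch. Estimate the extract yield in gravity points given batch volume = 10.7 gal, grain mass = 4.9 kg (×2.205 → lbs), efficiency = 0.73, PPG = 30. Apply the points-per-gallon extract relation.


points = lbs × PPG × eff / vol
lbs = 4.9 × 2.205 = 10.8045
points = 10.8045 × 30 × 0.73 / 10.7

22.1139 points


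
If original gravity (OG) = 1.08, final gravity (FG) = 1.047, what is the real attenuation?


AA = (OG−FG)/(OG−1)·100;  RA = AA·0.8192
AA = (1.08 − 1.047)/(1.08 − 1)·100 = 41.2500
RA = 41.2500·0.8192

33.7920 %


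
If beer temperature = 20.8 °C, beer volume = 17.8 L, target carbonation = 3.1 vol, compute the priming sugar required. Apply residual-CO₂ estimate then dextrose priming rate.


residual = 14.695·(0.01821 + 0.09011·e^(−0.04·T));  sugar = (target − residual)·4.0·V
residual = 14.695·(0.01821 + 0.09011·e^(−0.04·20.8)) = 0.8438
sugar = (3.1 − 0.8438)·4.0·17.8

160.6383 g


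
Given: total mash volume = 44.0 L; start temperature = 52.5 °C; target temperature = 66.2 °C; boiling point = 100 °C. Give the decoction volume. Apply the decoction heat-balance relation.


V_dec = V_total·(T_target − T_start)/(T_boil − T_start)
V_dec = 44.0·(66.2 − 52.5)/(100 − 52.5)

12.6905 L


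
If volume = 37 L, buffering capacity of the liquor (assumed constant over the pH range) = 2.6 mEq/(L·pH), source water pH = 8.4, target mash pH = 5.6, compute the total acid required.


acid = buffering capacity · (pH_source − pH_target) · V
acid = 2.6 · (8.4 − 5.6) · 37

269.3600 mEq


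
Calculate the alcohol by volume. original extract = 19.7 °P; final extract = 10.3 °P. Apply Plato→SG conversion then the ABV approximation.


SG = 259/(259 − P);  ABV = (OG − FG)·131.25
OG = 259/(259 − 19.7) = 1.0823
FG = 259/(259 − 10.3) = 1.0414
ABV = (1.0823 − 1.0414)·131.25

5.3692 % ABV


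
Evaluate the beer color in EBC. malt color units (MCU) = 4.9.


SRM = 1.4922·MCU^0.6859;  EBC = SRM·1.97
SRM = 1.4922·4.9^0.6859 = 4.4385
EBC = 4.4385·1.97

8.7438 EBC


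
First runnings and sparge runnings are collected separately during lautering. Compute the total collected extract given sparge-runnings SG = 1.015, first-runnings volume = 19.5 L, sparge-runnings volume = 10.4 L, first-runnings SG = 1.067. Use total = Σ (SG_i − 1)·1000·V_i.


first = (1.067 − 1)·1000·19.5 = 1306.5000
sparge = (1.015 − 1)·1000·10.4 = 156.0000
total = 1306.5000 + 156.0000

1462.5000 gravity·L


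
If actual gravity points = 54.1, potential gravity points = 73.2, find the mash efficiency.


efficiency = actual / potential × 100
efficiency = 54.1 / 73.2 × 100

73.9071 %


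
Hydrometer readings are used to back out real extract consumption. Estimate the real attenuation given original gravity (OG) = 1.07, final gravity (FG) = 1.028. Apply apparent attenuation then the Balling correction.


AA = (OG−FG)/(OG−1)·100;  RA = AA·0.8192
AA = (1.07 − 1.028)/(1.07 − 1)·100 = 60.0000
RA = 60.0000·0.8192

49.1520 %


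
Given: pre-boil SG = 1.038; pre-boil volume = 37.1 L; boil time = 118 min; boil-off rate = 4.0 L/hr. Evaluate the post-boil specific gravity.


V_post = V_pre − rate·(t/60);  SG_post = 1 + (SG_pre−1)·V_pre/V_post
V_post = 37.1 − 4.0·(118/60) = 29.2333
SG_post = 1 + (1.038 − 1)·37.1/29.2333

1.0482


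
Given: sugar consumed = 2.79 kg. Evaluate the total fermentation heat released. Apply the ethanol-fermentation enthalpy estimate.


Q = m_sugar · 590 kJ/kg
Q = 2.79 · 590

1646.1000 kJ


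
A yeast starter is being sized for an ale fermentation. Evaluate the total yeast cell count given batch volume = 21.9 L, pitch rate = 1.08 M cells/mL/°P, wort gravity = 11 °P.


cells (billions) = rate · V_L · °P
cells = 1.08 · 21.9 · 11

260.1720 billion cells


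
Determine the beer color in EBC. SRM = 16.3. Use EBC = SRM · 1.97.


EBC = 16.3 · 1.97

32.1110 EBC


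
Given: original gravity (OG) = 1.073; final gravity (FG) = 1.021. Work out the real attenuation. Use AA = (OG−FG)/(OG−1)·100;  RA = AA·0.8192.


AA = (1.073 − 1.021)/(1.073 − 1)·100 = 71.2329
RA = 71.2329·0.8192

58.3540 %


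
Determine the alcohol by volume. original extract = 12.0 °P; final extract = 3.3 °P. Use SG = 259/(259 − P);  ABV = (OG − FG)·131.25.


OG = 259/(259 − 12.0) = 1.0486
FG = 259/(259 − 3.3) = 1.0129
ABV = (1.0486 − 1.0129)·131.25

4.6826 % ABV


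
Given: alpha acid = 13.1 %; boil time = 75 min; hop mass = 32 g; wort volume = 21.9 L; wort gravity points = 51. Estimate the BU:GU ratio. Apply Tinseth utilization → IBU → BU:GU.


U = 1.65·0.000125^(GP/1000)·(1−e^(−0.04t))/4.15;  IBU = (α/100)·m·U·1000/V;  BU:GU = IBU/GP
U = 1.65·0.000125^(51/1000)·(1−e^(−0.04·75))/4.15 = 0.2389
IBU = (13.1/100)·32·0.2389·1000/21.9 = 45.7274
BU:GU = 45.7274/51

0.8966


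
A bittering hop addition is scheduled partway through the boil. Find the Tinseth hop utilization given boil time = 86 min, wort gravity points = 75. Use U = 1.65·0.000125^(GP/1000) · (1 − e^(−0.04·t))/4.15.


bigness = 1.65·0.000125^(75/1000) = 0.8409
boil_factor = (1 − e^(−0.04·86))/4.15 = 0.2332
U = 0.8409 · 0.2332

0.1961


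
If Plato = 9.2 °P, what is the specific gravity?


SG = 259/(259 − P)
SG = 259/(259 − 9.2)

1.0368


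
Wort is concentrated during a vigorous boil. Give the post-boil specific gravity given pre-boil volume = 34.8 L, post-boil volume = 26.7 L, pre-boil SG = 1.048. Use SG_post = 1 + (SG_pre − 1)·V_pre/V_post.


pts_pre = (1.048 − 1)·1000 = 48.0000
pts_post = 48.0000·34.8/26.7 = 62.5618
SG_post = 1 + 62.5618/1000

1.0626


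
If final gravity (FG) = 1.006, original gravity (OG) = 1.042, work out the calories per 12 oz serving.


ABW = (OG−FG)·131.25·0.79/FG;  °P = 259 − 259/SG (for OG→OE and FG→AE);  RE = 0.1808·OE + 0.8192·AE;  Cal = (6.9·ABW + 4·(RE−0.1))·FG·3.55
ABW = (1.042 − 1.006)·131.25·0.79/1.006 = 3.7105
OE = 259 − 259/1.042 = 10.4395 °P
AE = 259 − 259/1.006 = 1.5447 °P
RE = 0.1808·10.4395 + 0.8192·1.5447 = 3.1529 °P
Cal = (6.9·3.7105 + 4·(3.1529−0.1))·1.006·3.55

135.0452 kcal


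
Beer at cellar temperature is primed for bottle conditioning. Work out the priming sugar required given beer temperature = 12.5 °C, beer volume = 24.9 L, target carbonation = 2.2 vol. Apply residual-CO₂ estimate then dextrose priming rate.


residual = 14.695·(0.01821 + 0.09011·e^(−0.04·T));  sugar = (target − residual)·4.0·V
residual = 14.695·(0.01821 + 0.09011·e^(−0.04·12.5)) = 1.0707
sugar = (2.2 − 1.0707)·4.0·24.9

112.4739 g


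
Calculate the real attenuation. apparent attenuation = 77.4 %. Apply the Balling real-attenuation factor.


RA = AA · 0.8192
RA = 77.4 · 0.8192

63.4061 %


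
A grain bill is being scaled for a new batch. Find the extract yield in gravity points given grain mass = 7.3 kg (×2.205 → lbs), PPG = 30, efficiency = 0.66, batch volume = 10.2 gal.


points = lbs × PPG × eff / vol
lbs = 7.3 × 2.205 = 16.0965
points = 16.0965 × 30 × 0.66 / 10.2

31.2461 points


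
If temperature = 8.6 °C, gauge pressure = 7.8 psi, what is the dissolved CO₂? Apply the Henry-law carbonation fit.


vols = (P + 14.695)·(0.01821 + 0.09011·e^(−0.04·T))
vols = (7.8 + 14.695)·(0.01821 + 0.09011·e^(−0.04·8.6))

1.8467 volumes


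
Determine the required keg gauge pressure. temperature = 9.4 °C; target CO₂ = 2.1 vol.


psi = vols/(0.01821 + 0.09011·e^(−0.04·T)) − 14.695
psi = 2.1/(0.01821 + 0.09011·e^(−0.04·9.4)) − 14.695

11.5289 psi


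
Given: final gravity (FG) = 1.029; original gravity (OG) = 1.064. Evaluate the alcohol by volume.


ABV = (OG − FG) · 131.25
ABV = (1.064 − 1.029) · 131.25

4.5938 % ABV


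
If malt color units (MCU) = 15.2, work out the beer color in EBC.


SRM = 1.4922·MCU^0.6859;  EBC = SRM·1.97
SRM = 1.4922·15.2^0.6859 = 9.6484
EBC = 9.6484·1.97

19.0073 EBC


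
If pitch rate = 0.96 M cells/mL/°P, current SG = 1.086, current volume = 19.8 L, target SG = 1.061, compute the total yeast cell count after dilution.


V_w = V·((SG_c−1)/(SG_t−1)−1);  °P = 259 − 259/SG_t;  cells = rate·(V+V_w)·°P
V_w = 19.8·((1.086−1)/(1.061−1)−1) = 8.1148
V_final = 19.8 + 8.1148 = 27.9148
°P = 259 − 259/1.061 = 14.8907
cells = 0.96·27.9148·14.8907

399.0426 billion cells


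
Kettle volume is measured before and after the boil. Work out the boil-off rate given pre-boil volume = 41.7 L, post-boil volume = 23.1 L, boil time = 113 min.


rate = (V_pre − V_post) / (t_min/60)
rate = (41.7 − 23.1) / (113/60)

9.8761 L/hr


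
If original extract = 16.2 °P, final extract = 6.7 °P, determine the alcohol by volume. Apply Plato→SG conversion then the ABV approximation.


SG = 259/(259 − P);  ABV = (OG − FG)·131.25
OG = 259/(259 − 16.2) = 1.0667
FG = 259/(259 − 6.7) = 1.0266
ABV = (1.0667 − 1.0266)·131.25

5.2718 % ABV


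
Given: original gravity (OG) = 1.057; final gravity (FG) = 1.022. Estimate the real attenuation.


AA = (OG−FG)/(OG−1)·100;  RA = AA·0.8192
AA = (1.057 − 1.022)/(1.057 − 1)·100 = 61.4035
RA = 61.4035·0.8192

50.3018 %


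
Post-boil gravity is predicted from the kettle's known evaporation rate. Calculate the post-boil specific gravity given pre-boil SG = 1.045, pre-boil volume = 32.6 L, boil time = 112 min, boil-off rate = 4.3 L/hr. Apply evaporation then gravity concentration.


V_post = V_pre − rate·(t/60);  SG_post = 1 + (SG_pre−1)·V_pre/V_post
V_post = 32.6 − 4.3·(112/60) = 24.5733
SG_post = 1 + (1.045 − 1)·32.6/24.5733

1.0597


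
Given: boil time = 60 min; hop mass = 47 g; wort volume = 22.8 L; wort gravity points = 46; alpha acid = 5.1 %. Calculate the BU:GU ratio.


U = 1.65·0.000125^(GP/1000)·(1−e^(−0.04t))/4.15;  IBU = (α/100)·m·U·1000/V;  BU:GU = IBU/GP
U = 1.65·0.000125^(46/1000)·(1−e^(−0.04·60))/4.15 = 0.2391
IBU = (5.1/100)·47·0.2391·1000/22.8 = 25.1377
BU:GU = 25.1377/46

0.5465


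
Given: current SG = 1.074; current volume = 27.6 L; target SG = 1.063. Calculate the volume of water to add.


V_water = V·((SG_curr − 1)/(SG_target − 1) − 1)
V_water = 27.6·((1.074 − 1)/(1.063 − 1) − 1)

4.8190 L


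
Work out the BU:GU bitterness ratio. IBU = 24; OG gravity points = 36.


BU:GU = IBU / OG_points
BU:GU = 24 / 36

0.6667


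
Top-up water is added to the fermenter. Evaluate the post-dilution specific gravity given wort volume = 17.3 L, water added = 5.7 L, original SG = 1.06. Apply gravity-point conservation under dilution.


SG_new = 1 + (SG_old − 1)·V_old/(V_old + V_water)
pts = (1.06 − 1)·1000·17.3/(17.3 + 5.7) = 45.1304
SG_new = 1 + 45.1304/1000

1.0451


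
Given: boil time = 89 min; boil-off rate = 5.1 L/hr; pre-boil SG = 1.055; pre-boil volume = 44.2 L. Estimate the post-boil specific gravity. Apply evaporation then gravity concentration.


V_post = V_pre − rate·(t/60);  SG_post = 1 + (SG_pre−1)·V_pre/V_post
V_post = 44.2 − 5.1·(89/60) = 36.6350
SG_post = 1 + (1.055 − 1)·44.2/36.6350

1.0664


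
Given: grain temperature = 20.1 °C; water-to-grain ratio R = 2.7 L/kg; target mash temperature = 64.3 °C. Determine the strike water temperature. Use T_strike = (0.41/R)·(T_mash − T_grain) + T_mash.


T_strike = (0.41/2.7)·(64.3 − 20.1) + 64.3

71.0119 °C


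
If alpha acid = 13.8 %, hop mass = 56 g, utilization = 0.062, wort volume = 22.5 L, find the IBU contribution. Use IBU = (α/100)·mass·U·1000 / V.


IBU = (13.8/100)·56·0.062·1000 / 22.5

21.2949 IBU


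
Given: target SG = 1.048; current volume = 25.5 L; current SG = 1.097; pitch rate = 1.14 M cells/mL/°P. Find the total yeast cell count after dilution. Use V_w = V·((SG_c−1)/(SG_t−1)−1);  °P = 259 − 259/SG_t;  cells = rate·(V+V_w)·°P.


V_w = 25.5·((1.097−1)/(1.048−1)−1) = 26.0312
V_final = 25.5 + 26.0312 = 51.5312
°P = 259 − 259/1.048 = 11.8626
cells = 1.14·51.5312·11.8626

696.8756 billion cells


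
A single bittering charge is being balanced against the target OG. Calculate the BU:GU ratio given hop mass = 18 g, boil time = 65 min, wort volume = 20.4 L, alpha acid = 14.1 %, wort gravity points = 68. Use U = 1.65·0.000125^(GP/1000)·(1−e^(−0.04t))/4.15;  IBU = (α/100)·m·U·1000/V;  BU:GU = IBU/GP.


U = 1.65·0.000125^(68/1000)·(1−e^(−0.04·65))/4.15 = 0.1998
IBU = (14.1/100)·18·0.1998·1000/20.4 = 24.8525
BU:GU = 24.8525/68

0.3655


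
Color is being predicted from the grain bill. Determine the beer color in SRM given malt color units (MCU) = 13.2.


SRM = 1.4922 · MCU^0.6859
SRM = 1.4922 · 13.2^0.6859

8.7585 SRM


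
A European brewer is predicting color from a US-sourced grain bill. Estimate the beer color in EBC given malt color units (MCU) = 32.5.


SRM = 1.4922·MCU^0.6859;  EBC = SRM·1.97
SRM = 1.4922·32.5^0.6859 = 16.2490
EBC = 16.2490·1.97

32.0106 EBC


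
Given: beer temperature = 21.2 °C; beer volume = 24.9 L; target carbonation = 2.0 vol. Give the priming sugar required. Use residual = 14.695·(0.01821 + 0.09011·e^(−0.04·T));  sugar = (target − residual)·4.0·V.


residual = 14.695·(0.01821 + 0.09011·e^(−0.04·21.2)) = 0.8347
sugar = (2.0 − 0.8347)·4.0·24.9

116.0641 g


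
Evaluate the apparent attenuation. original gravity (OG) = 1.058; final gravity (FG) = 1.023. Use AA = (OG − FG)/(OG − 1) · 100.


AA = (1.058 − 1.023)/(1.058 − 1) · 100

60.3448 %


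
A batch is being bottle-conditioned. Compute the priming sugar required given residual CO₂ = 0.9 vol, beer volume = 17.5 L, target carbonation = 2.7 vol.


sugar = (target − residual)·4.0·V
sugar = (2.7 − 0.9)·4.0·17.5

126.0000 g


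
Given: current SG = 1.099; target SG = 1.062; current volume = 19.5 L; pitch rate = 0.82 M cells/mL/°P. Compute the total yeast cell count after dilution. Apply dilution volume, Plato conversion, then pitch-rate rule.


V_w = V·((SG_c−1)/(SG_t−1)−1);  °P = 259 − 259/SG_t;  cells = rate·(V+V_w)·°P
V_w = 19.5·((1.099−1)/(1.062−1)−1) = 11.6371
V_final = 19.5 + 11.6371 = 31.1371
°P = 259 − 259/1.062 = 15.1205
cells = 0.82·31.1371·15.1205

386.0636 billion cells


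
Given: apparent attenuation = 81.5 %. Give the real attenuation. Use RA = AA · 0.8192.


RA = 81.5 · 0.8192

66.7648 %


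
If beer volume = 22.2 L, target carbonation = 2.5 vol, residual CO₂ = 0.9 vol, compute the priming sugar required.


sugar = (target − residual)·4.0·V
sugar = (2.5 − 0.9)·4.0·22.2

142.0800 g


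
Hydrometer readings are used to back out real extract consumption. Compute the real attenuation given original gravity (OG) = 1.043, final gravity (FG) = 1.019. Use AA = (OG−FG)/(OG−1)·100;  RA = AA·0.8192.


AA = (1.043 − 1.019)/(1.043 − 1)·100 = 55.8140
RA = 55.8140·0.8192

45.7228 %


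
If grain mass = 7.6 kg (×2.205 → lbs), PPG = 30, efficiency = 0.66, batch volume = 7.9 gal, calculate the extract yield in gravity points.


points = lbs × PPG × eff / vol
lbs = 7.6 × 2.205 = 16.7580
points = 16.7580 × 30 × 0.66 / 7.9

42.0011 points


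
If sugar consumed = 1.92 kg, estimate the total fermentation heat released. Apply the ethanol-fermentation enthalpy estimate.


Q = m_sugar · 590 kJ/kg
Q = 1.92 · 590

1132.8000 kJ


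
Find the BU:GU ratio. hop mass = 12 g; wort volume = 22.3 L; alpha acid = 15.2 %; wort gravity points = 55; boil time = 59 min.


U = 1.65·0.000125^(GP/1000)·(1−e^(−0.04t))/4.15;  IBU = (α/100)·m·U·1000/V;  BU:GU = IBU/GP
U = 1.65·0.000125^(55/1000)·(1−e^(−0.04·59))/4.15 = 0.2196
IBU = (15.2/100)·12·0.2196·1000/22.3 = 17.9644
BU:GU = 17.9644/55

0.3266


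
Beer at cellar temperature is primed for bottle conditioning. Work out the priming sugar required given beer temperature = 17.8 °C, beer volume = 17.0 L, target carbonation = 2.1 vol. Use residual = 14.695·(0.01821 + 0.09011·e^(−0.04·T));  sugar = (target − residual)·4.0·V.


residual = 14.695·(0.01821 + 0.09011·e^(−0.04·17.8)) = 0.9173
sugar = (2.1 − 0.9173)·4.0·17.0

80.4227 g
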